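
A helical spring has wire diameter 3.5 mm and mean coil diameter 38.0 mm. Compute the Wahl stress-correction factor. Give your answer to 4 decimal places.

1.1327

C = D/d = 38.0/3.5 = 10.8571
K_W = (4C−1)/(4C−4) + 0.615/C = 42.429/39.429 + 0.0566 = 1.1327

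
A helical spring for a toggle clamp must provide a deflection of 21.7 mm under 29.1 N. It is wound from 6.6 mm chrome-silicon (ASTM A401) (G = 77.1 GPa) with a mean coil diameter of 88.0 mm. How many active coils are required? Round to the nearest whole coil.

Required rate k = F/δ = 29.1/21.7 = 1.341 N/mm
N_a = Gd⁴/(8D³k) = (77.1×10³ × 6.6⁴)/(8 × 88.0³ × 1.341)
    = 1.46295e+08 / 7.31091e+06 = 20.01 → 20 coils

20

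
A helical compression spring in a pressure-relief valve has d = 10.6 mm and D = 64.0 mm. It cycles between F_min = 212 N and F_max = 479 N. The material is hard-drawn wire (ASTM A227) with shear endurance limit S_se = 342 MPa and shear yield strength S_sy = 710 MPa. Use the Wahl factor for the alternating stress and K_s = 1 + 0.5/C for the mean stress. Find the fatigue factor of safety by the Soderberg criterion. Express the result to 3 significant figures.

7.20

C = D/d = 64.0/10.6 = 6.0377; K_W = (4C−1)/(4C−4)+0.615/C = 1.2507; K_s = 1+0.5/C = 1.0828
F_a = (F_max−F_min)/2 = 133.5 N; F_m = (F_max+F_min)/2 = 345.5 N
τ_a = K_W·8F_aD/(πd³) = 1.2507 × 18.268 = 22.848 MPa
τ_m = K_s·8F_mD/(πd³) = 1.0828 × 47.277 = 51.192 MPa
Soderberg: 1/n_f = τ_a/S_se + τ_m/S_sy = 22.848/342 + 51.192/710 = 0.06681 + 0.07210 = 0.13891
n_f = 1/0.13891 = 7.199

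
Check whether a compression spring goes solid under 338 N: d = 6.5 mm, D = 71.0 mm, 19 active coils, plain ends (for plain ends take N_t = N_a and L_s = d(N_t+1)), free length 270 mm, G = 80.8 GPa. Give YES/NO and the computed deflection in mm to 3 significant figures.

NO, δ = 127 mm

k = Gd⁴/(8D³N_a) = (80.8×10³)(6.5⁴)/(8·71.0³·19) = 2.6512 N/mm
N_t = 19; L_s = 6.5·20 = 130 mm; δ_solid = L₀ − L_s = 270 − 130 = 140 mm
δ = F/k = 338/2.6512 = 127.49 mm
δ < δ_solid → spring does not go solid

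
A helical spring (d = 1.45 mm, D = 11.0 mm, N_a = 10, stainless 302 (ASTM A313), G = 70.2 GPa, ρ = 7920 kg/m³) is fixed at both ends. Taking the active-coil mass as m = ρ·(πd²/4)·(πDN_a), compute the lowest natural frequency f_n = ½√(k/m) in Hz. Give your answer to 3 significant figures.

402 Hz

k = Gd⁴/(8D³N_a) = (70.2×10³)(1.45⁴)/(8·11.0³·10) = 2.9143 N/mm = 2914.3 N/m
Wire length L = πDN_a = π·11.0·10 = 345.58 mm
m = ρ·(πd²/4)·L = 7920 × 1.6513×10⁻⁶ m² × 0.34558 m = 0.0045195 kg
f_n = ½√(k/m) = 0.5·√(2914.3/0.0045195) = 0.5·√(6.4483e+05) = 401.51 Hz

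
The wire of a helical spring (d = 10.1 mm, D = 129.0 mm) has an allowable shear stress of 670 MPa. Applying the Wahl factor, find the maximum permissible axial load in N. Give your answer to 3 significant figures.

1890 N

C = D/d = 129.0/10.1 = 12.7723
K_W = (4C−1)/(4C−4) + 0.615/C = 50.089/47.089 + 0.0482 = 1.1119
τ_max = K·8FD/(πd³) → F_max = τ_allow·πd³/(8DK)
F_max = 670·π·10.1³/(8·129.0·1.1119) = 2.1686e+06/1147.4 = 1890 N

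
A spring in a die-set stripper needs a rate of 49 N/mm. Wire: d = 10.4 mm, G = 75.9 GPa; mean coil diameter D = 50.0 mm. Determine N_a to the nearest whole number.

N_a = Gd⁴/(8D³k) = (75.9×10³ × 10.4⁴)/(8 × 50.0³ × 49)
    = 8.87923e+08 / 4.9e+07 = 18.12 → 18 coils

18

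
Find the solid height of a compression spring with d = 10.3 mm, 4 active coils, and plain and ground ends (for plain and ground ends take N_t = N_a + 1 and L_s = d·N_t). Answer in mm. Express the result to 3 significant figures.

51.5 mm

plain and ground ends: N_t = N_a + 1 = 4 + 1 = 5
L_s = d·N_t = 10.3 × 5 = 51.5 mm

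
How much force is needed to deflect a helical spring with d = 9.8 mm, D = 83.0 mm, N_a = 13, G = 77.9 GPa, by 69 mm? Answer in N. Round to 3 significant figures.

834 N

k = Gd⁴/(8D³N_a) = (77.9×10³)(9.8⁴)/(8·83.0³·13) = 12.083 N/mm
F = k·δ = 12.083 × 69 = 833.73 N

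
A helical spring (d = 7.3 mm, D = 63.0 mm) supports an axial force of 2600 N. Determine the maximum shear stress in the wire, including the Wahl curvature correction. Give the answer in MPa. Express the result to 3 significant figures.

1250 MPa

Spring index C = D/d = 63.0/7.3 = 8.6301
K_W = (4C−1)/(4C−4) + 0.615/C = 33.521/30.521 + 0.0713 = 1.1696
τ₀ = 8FD/(πd³) = 8·2600·63.0/(π·7.3³) = 1.3104e+06/1222.1 = 1072.2 MPa
τ_max = K·τ₀ = 1.1696 × 1072.2 = 1254 MPa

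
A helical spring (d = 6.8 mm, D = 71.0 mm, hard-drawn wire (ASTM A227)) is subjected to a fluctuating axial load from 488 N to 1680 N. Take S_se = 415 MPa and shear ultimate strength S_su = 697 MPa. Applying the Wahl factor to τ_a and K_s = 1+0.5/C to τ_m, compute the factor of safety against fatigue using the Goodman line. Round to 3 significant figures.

C = D/d = 71.0/6.8 = 10.4412; K_W = (4C−1)/(4C−4)+0.615/C = 1.1383; K_s = 1+0.5/C = 1.0479
F_a = (F_max−F_min)/2 = 596 N; F_m = (F_max+F_min)/2 = 1084 N
τ_a = K_W·8F_aD/(πd³) = 1.1383 × 342.7 = 390.11 MPa
τ_m = K_s·8F_mD/(πd³) = 1.0479 × 623.31 = 653.15 MPa
Goodman: 1/n_f = τ_a/S_se + τ_m/S_su = 390.11/415 + 653.15/697 = 0.94003 + 0.93709 = 1.8771
n_f = 1/1.8771 = 0.5327

0.533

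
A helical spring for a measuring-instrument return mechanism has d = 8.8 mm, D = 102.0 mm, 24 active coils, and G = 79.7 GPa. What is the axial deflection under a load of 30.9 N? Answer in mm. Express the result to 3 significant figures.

13.2 mm

k = Gd⁴/(8D³N_a) = (79.7×10³)(8.8⁴)/(8·102.0³·24) = 2.3458 N/mm
δ = F/k = 30.9 / 2.3458 = 13.173 mm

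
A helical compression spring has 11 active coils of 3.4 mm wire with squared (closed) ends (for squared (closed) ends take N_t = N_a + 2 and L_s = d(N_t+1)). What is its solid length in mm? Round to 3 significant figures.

47.6 mm

squared (closed) ends: N_t = N_a + 2 = 11 + 2 = 13
L_s = d·(N_t+1) = 3.4 × 14 = 47.6 mm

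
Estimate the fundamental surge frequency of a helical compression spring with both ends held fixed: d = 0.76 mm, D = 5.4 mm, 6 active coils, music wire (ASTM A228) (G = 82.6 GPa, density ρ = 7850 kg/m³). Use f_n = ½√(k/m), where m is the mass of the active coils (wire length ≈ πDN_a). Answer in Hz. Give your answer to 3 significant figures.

k = Gd⁴/(8D³N_a) = (82.6×10³)(0.76⁴)/(8·5.4³·6) = 3.646 N/mm = 3646 N/m
Wire length L = πDN_a = π·5.4·6 = 101.79 mm
m = ρ·(πd²/4)·L = 7850 × 0.45365×10⁻⁶ m² × 0.10179 m = 0.00036248 kg
f_n = ½√(k/m) = 0.5·√(3646/0.00036248) = 0.5·√(1.0058e+07) = 1585.8 Hz

1590 Hz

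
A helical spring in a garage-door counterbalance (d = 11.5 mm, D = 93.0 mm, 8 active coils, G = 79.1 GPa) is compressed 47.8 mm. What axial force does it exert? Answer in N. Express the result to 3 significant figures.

k = Gd⁴/(8D³N_a) = (79.1×10³)(11.5⁴)/(8·93.0³·8) = 26.874 N/mm
F = k·δ = 26.874 × 47.8 = 1284.6 N

1280 N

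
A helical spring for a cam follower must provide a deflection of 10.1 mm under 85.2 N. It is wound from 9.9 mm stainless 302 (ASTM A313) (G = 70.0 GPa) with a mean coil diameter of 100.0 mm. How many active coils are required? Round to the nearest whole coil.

Required rate k = F/δ = 85.2/10.1 = 8.4356 N/mm
N_a = Gd⁴/(8D³k) = (70.0×10³ × 9.9⁴)/(8 × 100.0³ × 8.4356)
    = 6.72417e+08 / 6.74851e+07 = 9.964 → 10 coils

10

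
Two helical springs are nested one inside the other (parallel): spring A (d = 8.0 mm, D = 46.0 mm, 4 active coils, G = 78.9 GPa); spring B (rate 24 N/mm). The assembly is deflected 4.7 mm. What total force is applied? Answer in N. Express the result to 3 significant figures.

600 N

k_A = Gd⁴/(8D³N_a) = (78.9×10³)(8.0⁴)/(8·46.0³·4) = 103.76 N/mm
Parallel: k_eq = 103.76 + 24 = 127.76 N/mm
F = k_eq·δ = 127.76·4.7 = 600.45 N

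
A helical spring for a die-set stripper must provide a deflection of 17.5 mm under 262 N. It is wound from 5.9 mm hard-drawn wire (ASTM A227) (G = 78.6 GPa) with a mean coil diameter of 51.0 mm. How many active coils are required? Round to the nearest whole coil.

Required rate k = F/δ = 262/17.5 = 14.971 N/mm
N_a = Gd⁴/(8D³k) = (78.6×10³ × 5.9⁴)/(8 × 51.0³ × 14.971)
    = 9.52425e+07 / 1.58878e+07 = 5.995 → 6 coils

6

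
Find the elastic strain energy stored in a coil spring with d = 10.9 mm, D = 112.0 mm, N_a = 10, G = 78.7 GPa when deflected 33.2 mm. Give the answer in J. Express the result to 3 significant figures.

5.45 J

k = Gd⁴/(8D³N_a) = (78.7×10³)(10.9⁴)/(8·112.0³·10) = 9.8841 N/mm
U = ½kδ² = 0.5 × 9.8841 × 33.2² = 5447.3 N·mm = 5.4473 J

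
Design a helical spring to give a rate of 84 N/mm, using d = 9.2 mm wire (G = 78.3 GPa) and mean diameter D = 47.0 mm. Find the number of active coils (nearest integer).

N_a = Gd⁴/(8D³k) = (78.3×10³ × 9.2⁴)/(8 × 47.0³ × 84)
    = 5.60936e+08 / 6.97691e+07 = 8.04 → 8 coils

8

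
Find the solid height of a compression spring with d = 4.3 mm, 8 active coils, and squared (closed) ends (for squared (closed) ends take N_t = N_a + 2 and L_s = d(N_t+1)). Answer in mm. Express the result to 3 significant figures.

squared (closed) ends: N_t = N_a + 2 = 8 + 2 = 10
L_s = d·(N_t+1) = 4.3 × 11 = 47.3 mm

47.3 mm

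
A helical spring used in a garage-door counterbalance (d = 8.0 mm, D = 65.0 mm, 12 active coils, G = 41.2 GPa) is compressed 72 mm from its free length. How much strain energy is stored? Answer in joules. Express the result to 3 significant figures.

16.6 J

k = Gd⁴/(8D³N_a) = (41.2×10³)(8.0⁴)/(8·65.0³·12) = 6.401 N/mm
U = ½kδ² = 0.5 × 6.401 × 72² = 16591 N·mm = 16.591 J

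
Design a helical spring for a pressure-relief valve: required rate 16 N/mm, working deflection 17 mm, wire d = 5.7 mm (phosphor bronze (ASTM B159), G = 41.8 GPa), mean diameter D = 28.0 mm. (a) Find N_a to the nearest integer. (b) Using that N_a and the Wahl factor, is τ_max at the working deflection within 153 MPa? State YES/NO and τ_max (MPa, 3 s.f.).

(a) 16 coils; (b) YES, τ_max = 135 MPa

N_a = Gd⁴/(8D³k) = (41.8×10³)(5.7⁴)/(8·28.0³·16) = 15.7 → N_a = 16
Actual rate k = Gd⁴/(8D³·16) = 15.703 N/mm
Working load F = kδ = 15.703·17 = 266.96 N
C = 28.0/5.7 = 4.9123; K_W = (4C−1)/(4C−4)+0.615/C = 1.3169
τ_max = K_W·8FD/(πd³) = 1.3169·102.78 = 135.35 MPa
τ_max ≤ 153 MPa → acceptable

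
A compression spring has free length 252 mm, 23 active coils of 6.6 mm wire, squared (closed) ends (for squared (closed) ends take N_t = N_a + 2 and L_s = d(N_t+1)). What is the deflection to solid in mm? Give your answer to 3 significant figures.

80.4 mm

N_t = 25; L_s = 6.6·26 = 171.6 mm
δ_solid = L₀ − L_s = 252 − 171.6 = 80.4 mm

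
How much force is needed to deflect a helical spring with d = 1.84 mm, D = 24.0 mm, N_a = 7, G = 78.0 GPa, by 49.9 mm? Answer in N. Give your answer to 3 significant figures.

57.6 N

k = Gd⁴/(8D³N_a) = (78.0×10³)(1.84⁴)/(8·24.0³·7) = 1.1549 N/mm
F = k·δ = 1.1549 × 49.9 = 57.629 N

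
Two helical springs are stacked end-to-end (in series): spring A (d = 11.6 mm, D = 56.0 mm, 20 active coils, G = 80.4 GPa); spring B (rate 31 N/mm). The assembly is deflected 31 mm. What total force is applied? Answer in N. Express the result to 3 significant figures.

k_A = Gd⁴/(8D³N_a) = (80.4×10³)(11.6⁴)/(8·56.0³·20) = 51.809 N/mm
Series: 1/k_eq = 1/51.809 + 1/31 = 0.05156; k_eq = 19.395 N/mm
F = k_eq·δ = 19.395·31 = 601.24 N

601 N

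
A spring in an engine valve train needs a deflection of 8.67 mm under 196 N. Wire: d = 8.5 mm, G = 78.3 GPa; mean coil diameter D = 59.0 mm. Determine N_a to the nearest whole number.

11

Required rate k = F/δ = 196/8.67 = 22.607 N/mm
N_a = Gd⁴/(8D³k) = (78.3×10³ × 8.5⁴)/(8 × 59.0³ × 22.607)
    = 4.08731e+08 / 3.71435e+07 = 11 → 11 coils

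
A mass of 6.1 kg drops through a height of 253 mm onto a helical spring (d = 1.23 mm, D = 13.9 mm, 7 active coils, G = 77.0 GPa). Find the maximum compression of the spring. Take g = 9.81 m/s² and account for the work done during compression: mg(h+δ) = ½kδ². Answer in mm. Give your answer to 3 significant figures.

220 mm

k = Gd⁴/(8D³N_a) = (77.0×10³)(1.23⁴)/(8·13.9³·7) = 1.1719 N/mm
W = mg = 6.1 × 9.81 = 59.841 N
½kδ² − Wδ − Wh = 0 → δ = (W + √(W² + 2kWh))/k
δ = (59.841 + √(3580.9 + 35483.6))/1.1719 = (59.841 + 197.65)/1.1719 = 219.72 mm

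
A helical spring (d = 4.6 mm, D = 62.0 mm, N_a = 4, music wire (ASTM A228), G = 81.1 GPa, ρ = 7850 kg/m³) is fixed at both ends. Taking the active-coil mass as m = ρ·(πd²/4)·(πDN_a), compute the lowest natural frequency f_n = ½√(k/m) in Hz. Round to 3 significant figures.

k = Gd⁴/(8D³N_a) = (81.1×10³)(4.6⁴)/(8·62.0³·4) = 4.7613 N/mm = 4761.3 N/m
Wire length L = πDN_a = π·62.0·4 = 779.11 mm
m = ρ·(πd²/4)·L = 7850 × 16.619×10⁻⁶ m² × 0.77911 m = 0.10164 kg
f_n = ½√(k/m) = 0.5·√(4761.3/0.10164) = 0.5·√(46844) = 108.22 Hz

108 Hz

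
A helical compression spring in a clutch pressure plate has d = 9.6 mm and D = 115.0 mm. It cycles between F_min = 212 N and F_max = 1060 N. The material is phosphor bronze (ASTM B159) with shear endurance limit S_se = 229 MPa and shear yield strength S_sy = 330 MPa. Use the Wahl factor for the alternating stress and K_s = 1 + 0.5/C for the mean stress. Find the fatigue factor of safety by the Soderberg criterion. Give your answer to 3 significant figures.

0.740

C = D/d = 115.0/9.6 = 11.9792; K_W = (4C−1)/(4C−4)+0.615/C = 1.1197; K_s = 1+0.5/C = 1.0417
F_a = (F_max−F_min)/2 = 424 N; F_m = (F_max+F_min)/2 = 636 N
τ_a = K_W·8F_aD/(πd³) = 1.1197 × 140.34 = 157.13 MPa
τ_m = K_s·8F_mD/(πd³) = 1.0417 × 210.51 = 219.3 MPa
Soderberg: 1/n_f = τ_a/S_se + τ_m/S_sy = 157.13/229 + 219.3/330 = 0.68618 + 0.66455 = 1.3507
n_f = 1/1.3507 = 0.7403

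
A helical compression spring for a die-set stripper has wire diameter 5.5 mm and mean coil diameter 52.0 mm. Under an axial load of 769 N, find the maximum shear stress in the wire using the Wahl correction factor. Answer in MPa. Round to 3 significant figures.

Spring index C = D/d = 52.0/5.5 = 9.4545
K_W = (4C−1)/(4C−4) + 0.615/C = 36.818/33.818 + 0.0650 = 1.1538
τ₀ = 8FD/(πd³) = 8·769·52.0/(π·5.5³) = 319904/522.68 = 612.04 MPa
τ_max = K·τ₀ = 1.1538 × 612.04 = 706.15 MPa

706 MPa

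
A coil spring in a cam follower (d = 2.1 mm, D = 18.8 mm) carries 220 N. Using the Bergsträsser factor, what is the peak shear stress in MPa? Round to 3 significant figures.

1310 MPa

Spring index C = D/d = 18.8/2.1 = 8.9524
K_B = (4C+2)/(4C−3) = 37.810/32.810 = 1.1524
τ₀ = 8FD/(πd³) = 8·220·18.8/(π·2.1³) = 33088/29.094 = 1137.3 MPa
τ_max = K·τ₀ = 1.1524 × 1137.3 = 1310.6 MPa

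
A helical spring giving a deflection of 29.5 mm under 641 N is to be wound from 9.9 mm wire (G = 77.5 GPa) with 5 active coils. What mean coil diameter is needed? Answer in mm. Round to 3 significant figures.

Required rate k = F/δ = 641/29.5 = 21.729 N/mm
D = (Gd⁴/(8N_a·k))^(1/3) = (77.5×10³·9.9⁴/(8·5·21.729))^(1/3)
  = (856538)^(1/3) = 94.9691 mm

95.0 mm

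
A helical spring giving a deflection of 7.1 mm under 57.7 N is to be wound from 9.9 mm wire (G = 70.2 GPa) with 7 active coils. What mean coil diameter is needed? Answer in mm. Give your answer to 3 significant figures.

114 mm

Required rate k = F/δ = 57.7/7.1 = 8.1268 N/mm
D = (Gd⁴/(8N_a·k))^(1/3) = (70.2×10³·9.9⁴/(8·7·8.1268))^(1/3)
  = (1.48174e+06)^(1/3) = 114.0051 mm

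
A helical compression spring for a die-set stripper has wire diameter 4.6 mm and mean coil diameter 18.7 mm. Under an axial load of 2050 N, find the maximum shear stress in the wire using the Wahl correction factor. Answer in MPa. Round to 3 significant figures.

Spring index C = D/d = 18.7/4.6 = 4.0652
K_W = (4C−1)/(4C−4) + 0.615/C = 15.261/12.261 + 0.1513 = 1.3960
τ₀ = 8FD/(πd³) = 8·2050·18.7/(π·4.6³) = 306680/305.79 = 1002.9 MPa
τ_max = K·τ₀ = 1.3960 × 1002.9 = 1400 MPa

1400 MPa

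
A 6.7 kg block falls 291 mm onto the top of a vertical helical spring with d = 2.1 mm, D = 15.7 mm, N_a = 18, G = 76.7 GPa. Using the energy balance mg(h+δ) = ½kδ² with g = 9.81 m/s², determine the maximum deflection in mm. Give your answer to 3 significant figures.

k = Gd⁴/(8D³N_a) = (76.7×10³)(2.1⁴)/(8·15.7³·18) = 2.6768 N/mm
W = mg = 6.7 × 9.81 = 65.727 N
½kδ² − Wδ − Wh = 0 → δ = (W + √(W² + 2kWh))/k
δ = (65.727 + √(4320 + 102395))/2.6768 = (65.727 + 326.67)/2.6768 = 146.59 mm

147 mm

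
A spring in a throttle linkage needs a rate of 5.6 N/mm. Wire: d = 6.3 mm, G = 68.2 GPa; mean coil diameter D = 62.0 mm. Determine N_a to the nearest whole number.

10

N_a = Gd⁴/(8D³k) = (68.2×10³ × 6.3⁴)/(8 × 62.0³ × 5.6)
    = 1.07435e+08 / 1.06771e+07 = 10.06 → 10 coils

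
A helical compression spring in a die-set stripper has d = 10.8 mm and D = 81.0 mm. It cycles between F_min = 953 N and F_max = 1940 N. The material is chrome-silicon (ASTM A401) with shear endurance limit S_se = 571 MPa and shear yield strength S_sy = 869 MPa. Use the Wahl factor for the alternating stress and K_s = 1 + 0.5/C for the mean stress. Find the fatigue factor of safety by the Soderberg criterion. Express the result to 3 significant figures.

C = D/d = 81.0/10.8 = 7.5000; K_W = (4C−1)/(4C−4)+0.615/C = 1.1974; K_s = 1+0.5/C = 1.0667
F_a = (F_max−F_min)/2 = 493.5 N; F_m = (F_max+F_min)/2 = 1446.5 N
τ_a = K_W·8F_aD/(πd³) = 1.1974 × 80.806 = 96.755 MPa
τ_m = K_s·8F_mD/(πd³) = 1.0667 × 236.85 = 252.64 MPa
Soderberg: 1/n_f = τ_a/S_se + τ_m/S_sy = 96.755/571 + 252.64/869 = 0.16945 + 0.29072 = 0.46017
n_f = 1/0.46017 = 2.173

2.17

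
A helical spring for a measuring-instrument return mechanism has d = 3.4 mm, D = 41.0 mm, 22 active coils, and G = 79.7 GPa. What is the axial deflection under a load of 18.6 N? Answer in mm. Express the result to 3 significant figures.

21.2 mm

k = Gd⁴/(8D³N_a) = (79.7×10³)(3.4⁴)/(8·41.0³·22) = 0.87803 N/mm
δ = F/k = 18.6 / 0.87803 = 21.184 mm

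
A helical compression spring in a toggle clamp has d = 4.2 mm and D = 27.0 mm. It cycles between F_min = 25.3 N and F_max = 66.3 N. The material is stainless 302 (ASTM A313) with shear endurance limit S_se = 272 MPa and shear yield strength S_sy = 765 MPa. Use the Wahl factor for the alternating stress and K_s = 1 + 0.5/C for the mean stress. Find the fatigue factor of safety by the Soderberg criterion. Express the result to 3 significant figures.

C = D/d = 27.0/4.2 = 6.4286; K_W = (4C−1)/(4C−4)+0.615/C = 1.2338; K_s = 1+0.5/C = 1.0778
F_a = (F_max−F_min)/2 = 20.5 N; F_m = (F_max+F_min)/2 = 45.8 N
τ_a = K_W·8F_aD/(πd³) = 1.2338 × 19.024 = 23.473 MPa
τ_m = K_s·8F_mD/(πd³) = 1.0778 × 42.503 = 45.809 MPa
Soderberg: 1/n_f = τ_a/S_se + τ_m/S_sy = 23.473/272 + 45.809/765 = 0.08630 + 0.05988 = 0.14618
n_f = 1/0.14618 = 6.841

6.84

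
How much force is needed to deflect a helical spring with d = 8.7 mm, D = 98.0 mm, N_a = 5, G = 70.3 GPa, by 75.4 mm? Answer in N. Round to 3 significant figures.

k = Gd⁴/(8D³N_a) = (70.3×10³)(8.7⁴)/(8·98.0³·5) = 10.698 N/mm
F = k·δ = 10.698 × 75.4 = 806.61 N

807 N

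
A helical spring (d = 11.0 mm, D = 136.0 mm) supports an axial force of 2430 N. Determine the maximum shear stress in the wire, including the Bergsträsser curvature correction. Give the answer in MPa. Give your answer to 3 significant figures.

700 MPa

Spring index C = D/d = 136.0/11.0 = 12.3636
K_B = (4C+2)/(4C−3) = 51.455/46.455 = 1.1076
τ₀ = 8FD/(πd³) = 8·2430·136.0/(π·11.0³) = 2.64384e+06/4181.5 = 632.28 MPa
τ_max = K·τ₀ = 1.1076 × 632.28 = 700.33 MPa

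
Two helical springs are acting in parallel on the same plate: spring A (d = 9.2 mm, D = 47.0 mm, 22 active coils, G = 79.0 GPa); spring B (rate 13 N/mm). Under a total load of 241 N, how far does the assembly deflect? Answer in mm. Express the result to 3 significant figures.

k_A = Gd⁴/(8D³N_a) = (79.0×10³)(9.2⁴)/(8·47.0³·22) = 30.972 N/mm
Parallel: k_eq = 30.972 + 13 = 43.972 N/mm
δ = F/k_eq = 241/43.972 = 5.4807 mm

5.48 mm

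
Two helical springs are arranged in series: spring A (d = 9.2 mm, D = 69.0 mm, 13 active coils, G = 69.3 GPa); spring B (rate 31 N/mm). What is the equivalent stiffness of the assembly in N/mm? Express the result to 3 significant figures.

9.89 N/mm

k_A = Gd⁴/(8D³N_a) = (69.3×10³)(9.2⁴)/(8·69.0³·13) = 14.531 N/mm
Series: 1/k_eq = 1/14.531 + 1/31 = 0.10108; k_eq = 9.8936 N/mm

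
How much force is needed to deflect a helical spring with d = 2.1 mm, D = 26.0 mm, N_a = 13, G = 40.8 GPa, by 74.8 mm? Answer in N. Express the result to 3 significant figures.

32.5 N

k = Gd⁴/(8D³N_a) = (40.8×10³)(2.1⁴)/(8·26.0³·13) = 0.43409 N/mm
F = k·δ = 0.43409 × 74.8 = 32.47 N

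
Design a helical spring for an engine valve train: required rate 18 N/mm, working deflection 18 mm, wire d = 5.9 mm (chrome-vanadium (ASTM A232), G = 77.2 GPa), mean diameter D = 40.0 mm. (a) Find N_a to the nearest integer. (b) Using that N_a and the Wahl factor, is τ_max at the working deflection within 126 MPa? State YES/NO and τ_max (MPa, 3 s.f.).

N_a = Gd⁴/(8D³k) = (77.2×10³)(5.9⁴)/(8·40.0³·18) = 10.15 → N_a = 10
Actual rate k = Gd⁴/(8D³·10) = 18.271 N/mm
Working load F = kδ = 18.271·18 = 328.87 N
C = 40.0/5.9 = 6.7797; K_W = (4C−1)/(4C−4)+0.615/C = 1.2205
τ_max = K_W·8FD/(πd³) = 1.2205·163.11 = 199.07 MPa
τ_max > 126 MPa → exceeds allowable

(a) 10 coils; (b) NO, τ_max = 199 MPa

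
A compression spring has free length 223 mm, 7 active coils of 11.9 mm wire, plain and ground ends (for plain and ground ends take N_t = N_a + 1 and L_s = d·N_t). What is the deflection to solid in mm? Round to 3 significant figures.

128 mm

N_t = 8; L_s = 11.9·8 = 95.2 mm
δ_solid = L₀ − L_s = 223 − 95.2 = 127.8 mm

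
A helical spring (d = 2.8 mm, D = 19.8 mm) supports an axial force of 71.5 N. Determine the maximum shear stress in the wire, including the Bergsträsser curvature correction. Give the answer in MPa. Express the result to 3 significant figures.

Spring index C = D/d = 19.8/2.8 = 7.0714
K_B = (4C+2)/(4C−3) = 30.286/25.286 = 1.1977
τ₀ = 8FD/(πd³) = 8·71.5·19.8/(π·2.8³) = 11325.6/68.964 = 164.22 MPa
τ_max = K·τ₀ = 1.1977 × 164.22 = 196.7 MPa

197 MPa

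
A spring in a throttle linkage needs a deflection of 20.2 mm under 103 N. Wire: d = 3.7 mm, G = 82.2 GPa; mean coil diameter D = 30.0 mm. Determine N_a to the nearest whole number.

14

Required rate k = F/δ = 103/20.2 = 5.099 N/mm
N_a = Gd⁴/(8D³k) = (82.2×10³ × 3.7⁴)/(8 × 30.0³ × 5.099)
    = 1.54056e+07 / 1.10139e+06 = 13.99 → 14 coils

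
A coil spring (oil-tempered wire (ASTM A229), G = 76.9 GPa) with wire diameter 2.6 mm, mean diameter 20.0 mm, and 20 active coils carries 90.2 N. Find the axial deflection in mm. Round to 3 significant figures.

32.9 mm

k = Gd⁴/(8D³N_a) = (76.9×10³)(2.6⁴)/(8·20.0³·20) = 2.7454 N/mm
δ = F/k = 90.2 / 2.7454 = 32.855 mm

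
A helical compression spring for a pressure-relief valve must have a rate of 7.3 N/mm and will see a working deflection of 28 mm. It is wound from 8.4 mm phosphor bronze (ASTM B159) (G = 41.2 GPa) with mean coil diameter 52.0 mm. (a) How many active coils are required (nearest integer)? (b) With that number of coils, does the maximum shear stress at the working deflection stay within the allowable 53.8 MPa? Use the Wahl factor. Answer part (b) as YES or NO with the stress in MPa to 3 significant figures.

(a) 25 coils; (b) NO, τ_max = 56.8 MPa

N_a = Gd⁴/(8D³k) = (41.2×10³)(8.4⁴)/(8·52.0³·7.3) = 24.98 → N_a = 25
Actual rate k = Gd⁴/(8D³·25) = 7.2941 N/mm
Working load F = kδ = 7.2941·28 = 204.24 N
C = 52.0/8.4 = 6.1905; K_W = (4C−1)/(4C−4)+0.615/C = 1.2438
τ_max = K_W·8FD/(πd³) = 1.2438·45.629 = 56.755 MPa
τ_max > 53.8 MPa → exceeds allowable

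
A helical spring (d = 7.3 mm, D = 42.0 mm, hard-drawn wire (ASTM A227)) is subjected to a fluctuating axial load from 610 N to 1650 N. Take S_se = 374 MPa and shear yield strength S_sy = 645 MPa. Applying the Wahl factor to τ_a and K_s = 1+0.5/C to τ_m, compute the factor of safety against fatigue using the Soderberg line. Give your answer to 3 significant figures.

0.993

C = D/d = 42.0/7.3 = 5.7534; K_W = (4C−1)/(4C−4)+0.615/C = 1.2647; K_s = 1+0.5/C = 1.0869
F_a = (F_max−F_min)/2 = 520 N; F_m = (F_max+F_min)/2 = 1130 N
τ_a = K_W·8F_aD/(πd³) = 1.2647 × 142.96 = 180.8 MPa
τ_m = K_s·8F_mD/(πd³) = 1.0869 × 310.67 = 337.67 MPa
Soderberg: 1/n_f = τ_a/S_se + τ_m/S_sy = 180.8/374 + 337.67/645 = 0.48343 + 0.52352 = 1.0069
n_f = 1/1.0069 = 0.9931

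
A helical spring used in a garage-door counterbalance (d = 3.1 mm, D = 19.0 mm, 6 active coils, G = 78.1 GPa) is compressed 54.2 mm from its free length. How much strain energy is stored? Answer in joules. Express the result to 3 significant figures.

k = Gd⁴/(8D³N_a) = (78.1×10³)(3.1⁴)/(8·19.0³·6) = 21.908 N/mm
U = ½kδ² = 0.5 × 21.908 × 54.2² = 32178 N·mm = 32.178 J

32.2 J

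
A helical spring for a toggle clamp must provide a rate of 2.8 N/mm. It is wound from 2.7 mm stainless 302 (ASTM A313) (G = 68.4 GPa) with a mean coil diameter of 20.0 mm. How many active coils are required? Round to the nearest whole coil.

N_a = Gd⁴/(8D³k) = (68.4×10³ × 2.7⁴)/(8 × 20.0³ × 2.8)
    = 3.63506e+06 / 179200 = 20.28 → 20 coils

20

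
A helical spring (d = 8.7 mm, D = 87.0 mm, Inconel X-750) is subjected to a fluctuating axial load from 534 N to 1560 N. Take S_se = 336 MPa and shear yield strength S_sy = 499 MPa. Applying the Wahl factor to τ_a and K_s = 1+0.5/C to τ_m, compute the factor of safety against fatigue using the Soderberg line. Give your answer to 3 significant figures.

C = D/d = 87.0/8.7 = 10.0000; K_W = (4C−1)/(4C−4)+0.615/C = 1.1448; K_s = 1+0.5/C = 1.0500
F_a = (F_max−F_min)/2 = 513 N; F_m = (F_max+F_min)/2 = 1047 N
τ_a = K_W·8F_aD/(πd³) = 1.1448 × 172.59 = 197.59 MPa
τ_m = K_s·8F_mD/(πd³) = 1.0500 × 352.25 = 369.86 MPa
Soderberg: 1/n_f = τ_a/S_se + τ_m/S_sy = 197.59/336 + 369.86/499 = 0.58806 + 0.74120 = 1.3293
n_f = 1/1.3293 = 0.7523

0.752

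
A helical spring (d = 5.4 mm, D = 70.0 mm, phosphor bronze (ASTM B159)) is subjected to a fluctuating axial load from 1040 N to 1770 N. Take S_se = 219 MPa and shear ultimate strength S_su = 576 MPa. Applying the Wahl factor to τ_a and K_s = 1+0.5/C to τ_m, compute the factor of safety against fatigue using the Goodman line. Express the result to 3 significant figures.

0.202

C = D/d = 70.0/5.4 = 12.9630; K_W = (4C−1)/(4C−4)+0.615/C = 1.1101; K_s = 1+0.5/C = 1.0386
F_a = (F_max−F_min)/2 = 365 N; F_m = (F_max+F_min)/2 = 1405 N
τ_a = K_W·8F_aD/(πd³) = 1.1101 × 413.19 = 458.7 MPa
τ_m = K_s·8F_mD/(πd³) = 1.0386 × 1590.5 = 1651.8 MPa
Goodman: 1/n_f = τ_a/S_se + τ_m/S_su = 458.7/219 + 1651.8/576 = 2.09451 + 2.86779 = 4.9623
n_f = 1/4.9623 = 0.2015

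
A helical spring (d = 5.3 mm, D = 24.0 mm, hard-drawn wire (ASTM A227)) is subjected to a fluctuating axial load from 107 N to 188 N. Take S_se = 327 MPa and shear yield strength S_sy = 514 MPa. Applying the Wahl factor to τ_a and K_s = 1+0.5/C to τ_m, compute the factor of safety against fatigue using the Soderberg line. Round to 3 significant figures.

C = D/d = 24.0/5.3 = 4.5283; K_W = (4C−1)/(4C−4)+0.615/C = 1.3484; K_s = 1+0.5/C = 1.1104
F_a = (F_max−F_min)/2 = 40.5 N; F_m = (F_max+F_min)/2 = 147.5 N
τ_a = K_W·8F_aD/(πd³) = 1.3484 × 16.626 = 22.418 MPa
τ_m = K_s·8F_mD/(πd³) = 1.1104 × 60.55 = 67.236 MPa
Soderberg: 1/n_f = τ_a/S_se + τ_m/S_sy = 22.418/327 + 67.236/514 = 0.06856 + 0.13081 = 0.19936
n_f = 1/0.19936 = 5.016

5.02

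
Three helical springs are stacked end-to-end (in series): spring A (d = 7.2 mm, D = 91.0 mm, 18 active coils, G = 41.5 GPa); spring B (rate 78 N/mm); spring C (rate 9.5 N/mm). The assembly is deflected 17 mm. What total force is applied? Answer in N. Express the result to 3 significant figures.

15.6 N

k_A = Gd⁴/(8D³N_a) = (41.5×10³)(7.2⁴)/(8·91.0³·18) = 1.0278 N/mm
Series: 1/k_eq = 1/1.0278 + 1/78 + 1/9.5 = 1.0911; k_eq = 0.91653 N/mm
F = k_eq·δ = 0.91653·17 = 15.581 N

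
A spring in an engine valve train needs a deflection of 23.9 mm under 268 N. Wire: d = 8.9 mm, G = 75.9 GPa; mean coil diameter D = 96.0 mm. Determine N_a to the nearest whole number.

Required rate k = F/δ = 268/23.9 = 11.213 N/mm
N_a = Gd⁴/(8D³k) = (75.9×10³ × 8.9⁴)/(8 × 96.0³ × 11.213)
    = 4.76214e+08 / 7.93671e+07 = 6 → 6 coils

6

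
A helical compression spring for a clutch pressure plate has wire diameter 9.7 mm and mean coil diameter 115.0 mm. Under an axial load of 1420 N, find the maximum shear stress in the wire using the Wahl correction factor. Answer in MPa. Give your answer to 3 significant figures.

511 MPa

Spring index C = D/d = 115.0/9.7 = 11.8557
K_W = (4C−1)/(4C−4) + 0.615/C = 46.423/43.423 + 0.0519 = 1.1210
τ₀ = 8FD/(πd³) = 8·1420·115.0/(π·9.7³) = 1.3064e+06/2867.2 = 455.63 MPa
τ_max = K·τ₀ = 1.1210 × 455.63 = 510.74 MPa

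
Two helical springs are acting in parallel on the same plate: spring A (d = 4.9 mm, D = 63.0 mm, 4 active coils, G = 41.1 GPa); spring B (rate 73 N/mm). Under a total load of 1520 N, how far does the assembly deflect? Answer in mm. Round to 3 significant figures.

20.0 mm

k_A = Gd⁴/(8D³N_a) = (41.1×10³)(4.9⁴)/(8·63.0³·4) = 2.9611 N/mm
Parallel: k_eq = 2.9611 + 73 = 75.961 N/mm
δ = F/k_eq = 1520/75.961 = 20.01 mm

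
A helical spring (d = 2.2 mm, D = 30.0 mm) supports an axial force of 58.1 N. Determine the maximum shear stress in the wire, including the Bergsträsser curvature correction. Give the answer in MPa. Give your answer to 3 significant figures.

Spring index C = D/d = 30.0/2.2 = 13.6364
K_B = (4C+2)/(4C−3) = 56.545/51.545 = 1.0970
τ₀ = 8FD/(πd³) = 8·58.1·30.0/(π·2.2³) = 13944/33.452 = 416.84 MPa
τ_max = K·τ₀ = 1.0970 × 416.84 = 457.27 MPa

457 MPa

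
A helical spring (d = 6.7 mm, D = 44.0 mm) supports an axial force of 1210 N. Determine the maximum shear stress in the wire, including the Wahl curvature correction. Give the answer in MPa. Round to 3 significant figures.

Spring index C = D/d = 44.0/6.7 = 6.5672
K_W = (4C−1)/(4C−4) + 0.615/C = 25.269/22.269 + 0.0936 = 1.2284
τ₀ = 8FD/(πd³) = 8·1210·44.0/(π·6.7³) = 425920/944.87 = 450.77 MPa
τ_max = K·τ₀ = 1.2284 × 450.77 = 553.71 MPa

554 MPa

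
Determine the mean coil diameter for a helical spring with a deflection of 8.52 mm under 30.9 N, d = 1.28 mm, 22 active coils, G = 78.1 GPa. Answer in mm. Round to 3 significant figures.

6.90 mm

Required rate k = F/δ = 30.9/8.52 = 3.6268 N/mm
D = (Gd⁴/(8N_a·k))^(1/3) = (78.1×10³·1.28⁴/(8·22·3.6268))^(1/3)
  = (328.443)^(1/3) = 6.8995 mm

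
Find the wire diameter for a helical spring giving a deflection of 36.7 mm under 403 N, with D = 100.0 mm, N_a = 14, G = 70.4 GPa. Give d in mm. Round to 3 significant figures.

Required rate k = F/δ = 403/36.7 = 10.981 N/mm
d = (8D³N_a·k / G)^(1/4) = (8·100.0³·14·10.981 / (70.4×10³))^0.25
  = (17470)^0.25 = 11.4966 mm

11.5 mm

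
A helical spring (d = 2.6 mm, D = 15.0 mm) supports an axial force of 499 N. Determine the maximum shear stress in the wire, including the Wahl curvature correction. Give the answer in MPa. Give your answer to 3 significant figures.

Spring index C = D/d = 15.0/2.6 = 5.7692
K_W = (4C−1)/(4C−4) + 0.615/C = 22.077/19.077 + 0.1066 = 1.2639
τ₀ = 8FD/(πd³) = 8·499·15.0/(π·2.6³) = 59880/55.217 = 1084.5 MPa
τ_max = K·τ₀ = 1.2639 × 1084.5 = 1370.6 MPa

1370 MPa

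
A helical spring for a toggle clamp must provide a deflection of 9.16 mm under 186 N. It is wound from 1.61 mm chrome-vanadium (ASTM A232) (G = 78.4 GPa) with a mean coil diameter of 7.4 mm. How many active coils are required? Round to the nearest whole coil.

Required rate k = F/δ = 186/9.16 = 20.306 N/mm
N_a = Gd⁴/(8D³k) = (78.4×10³ × 1.61⁴)/(8 × 7.4³ × 20.306)
    = 526768 / 65826.8 = 8.002 → 8 coils

8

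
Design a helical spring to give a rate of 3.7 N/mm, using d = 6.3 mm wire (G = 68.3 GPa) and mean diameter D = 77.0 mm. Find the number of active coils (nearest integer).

N_a = Gd⁴/(8D³k) = (68.3×10³ × 6.3⁴)/(8 × 77.0³ × 3.7)
    = 1.07593e+08 / 1.35134e+07 = 7.962 → 8 coils

8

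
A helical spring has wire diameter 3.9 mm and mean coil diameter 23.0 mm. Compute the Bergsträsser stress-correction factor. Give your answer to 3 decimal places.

1.243

C = D/d = 23.0/3.9 = 5.8974
K_B = (4C+2)/(4C−3) = 25.590/20.590 = 1.2428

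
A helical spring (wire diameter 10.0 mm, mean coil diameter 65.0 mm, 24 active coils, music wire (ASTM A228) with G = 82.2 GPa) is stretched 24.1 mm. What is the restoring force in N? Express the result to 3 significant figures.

376 N

k = Gd⁴/(8D³N_a) = (82.2×10³)(10.0⁴)/(8·65.0³·24) = 15.589 N/mm
F = k·δ = 15.589 × 24.1 = 375.71 N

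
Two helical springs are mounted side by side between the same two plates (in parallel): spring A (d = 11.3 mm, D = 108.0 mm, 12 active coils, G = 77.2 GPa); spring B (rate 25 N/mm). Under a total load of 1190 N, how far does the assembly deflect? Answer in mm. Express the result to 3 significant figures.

33.6 mm

k_A = Gd⁴/(8D³N_a) = (77.2×10³)(11.3⁴)/(8·108.0³·12) = 10.409 N/mm
Parallel: k_eq = 10.409 + 25 = 35.409 N/mm
δ = F/k_eq = 1190/35.409 = 33.608 mm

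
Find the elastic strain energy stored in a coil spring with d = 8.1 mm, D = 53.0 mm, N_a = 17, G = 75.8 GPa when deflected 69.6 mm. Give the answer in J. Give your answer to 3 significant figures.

39.0 J

k = Gd⁴/(8D³N_a) = (75.8×10³)(8.1⁴)/(8·53.0³·17) = 16.115 N/mm
U = ½kδ² = 0.5 × 16.115 × 69.6² = 39033 N·mm = 39.033 J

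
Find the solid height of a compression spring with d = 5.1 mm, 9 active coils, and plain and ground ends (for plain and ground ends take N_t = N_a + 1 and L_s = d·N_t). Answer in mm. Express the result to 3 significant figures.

plain and ground ends: N_t = N_a + 1 = 9 + 1 = 10
L_s = d·N_t = 5.1 × 10 = 51 mm

51.0 mm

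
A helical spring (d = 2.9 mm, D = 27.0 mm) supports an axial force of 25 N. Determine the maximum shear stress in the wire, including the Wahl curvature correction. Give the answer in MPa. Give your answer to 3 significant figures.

Spring index C = D/d = 27.0/2.9 = 9.3103
K_W = (4C−1)/(4C−4) + 0.615/C = 36.241/33.241 + 0.0661 = 1.1563
τ₀ = 8FD/(πd³) = 8·25·27.0/(π·2.9³) = 5400/76.62 = 70.477 MPa
τ_max = K·τ₀ = 1.1563 × 70.477 = 81.493 MPa

81.5 MPa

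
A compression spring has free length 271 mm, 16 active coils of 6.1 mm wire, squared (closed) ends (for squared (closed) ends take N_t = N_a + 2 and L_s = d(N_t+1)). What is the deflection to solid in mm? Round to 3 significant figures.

N_t = 18; L_s = 6.1·19 = 115.9 mm
δ_solid = L₀ − L_s = 271 − 115.9 = 155.1 mm

155 mm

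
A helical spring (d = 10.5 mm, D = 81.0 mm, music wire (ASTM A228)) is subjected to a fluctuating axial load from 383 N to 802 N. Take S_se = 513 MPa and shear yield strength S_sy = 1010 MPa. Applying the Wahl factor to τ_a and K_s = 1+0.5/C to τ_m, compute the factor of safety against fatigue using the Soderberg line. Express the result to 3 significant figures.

5.05

C = D/d = 81.0/10.5 = 7.7143; K_W = (4C−1)/(4C−4)+0.615/C = 1.1914; K_s = 1+0.5/C = 1.0648
F_a = (F_max−F_min)/2 = 209.5 N; F_m = (F_max+F_min)/2 = 592.5 N
τ_a = K_W·8F_aD/(πd³) = 1.1914 × 37.329 = 44.474 MPa
τ_m = K_s·8F_mD/(πd³) = 1.0648 × 105.57 = 112.41 MPa
Soderberg: 1/n_f = τ_a/S_se + τ_m/S_sy = 44.474/513 + 112.41/1010 = 0.08669 + 0.11130 = 0.198
n_f = 1/0.198 = 5.051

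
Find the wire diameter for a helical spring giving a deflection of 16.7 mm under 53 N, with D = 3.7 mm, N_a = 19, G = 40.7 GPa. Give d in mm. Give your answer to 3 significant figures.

0.880 mm

Required rate k = F/δ = 53/16.7 = 3.1737 N/mm
d = (8D³N_a·k / G)^(1/4) = (8·3.7³·19·3.1737 / (40.7×10³))^0.25
  = (0.60036)^0.25 = 0.8802 mm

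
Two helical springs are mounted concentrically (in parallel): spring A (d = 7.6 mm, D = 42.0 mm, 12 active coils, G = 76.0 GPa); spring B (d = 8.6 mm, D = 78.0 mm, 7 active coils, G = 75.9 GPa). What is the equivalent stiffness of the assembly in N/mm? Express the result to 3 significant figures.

51.3 N/mm

k_A = Gd⁴/(8D³N_a) = (76.0×10³)(7.6⁴)/(8·42.0³·12) = 35.649 N/mm
k_B = Gd⁴/(8D³N_a) = (75.9×10³)(8.6⁴)/(8·78.0³·7) = 15.623 N/mm
Parallel: k_eq = 35.649 + 15.623 = 51.272 N/mm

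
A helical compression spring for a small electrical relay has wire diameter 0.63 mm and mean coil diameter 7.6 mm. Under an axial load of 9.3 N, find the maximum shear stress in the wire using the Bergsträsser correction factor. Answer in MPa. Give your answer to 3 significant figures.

Spring index C = D/d = 7.6/0.63 = 12.0635
K_B = (4C+2)/(4C−3) = 50.254/45.254 = 1.1105
τ₀ = 8FD/(πd³) = 8·9.3·7.6/(π·0.63³) = 565.44/0.78555 = 719.81 MPa
τ_max = K·τ₀ = 1.1105 × 719.81 = 799.33 MPa

799 MPa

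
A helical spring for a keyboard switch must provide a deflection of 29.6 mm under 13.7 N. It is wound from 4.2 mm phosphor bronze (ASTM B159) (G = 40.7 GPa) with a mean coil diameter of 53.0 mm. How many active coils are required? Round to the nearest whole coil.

Required rate k = F/δ = 13.7/29.6 = 0.46284 N/mm
N_a = Gd⁴/(8D³k) = (40.7×10³ × 4.2⁴)/(8 × 53.0³ × 0.46284)
    = 1.26646e+07 / 551247 = 22.97 → 23 coils

23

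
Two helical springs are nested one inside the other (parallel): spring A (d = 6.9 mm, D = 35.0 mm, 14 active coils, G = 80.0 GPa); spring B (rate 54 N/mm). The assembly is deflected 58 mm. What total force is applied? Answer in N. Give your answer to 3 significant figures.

5320 N

k_A = Gd⁴/(8D³N_a) = (80.0×10³)(6.9⁴)/(8·35.0³·14) = 37.763 N/mm
Parallel: k_eq = 37.763 + 54 = 91.763 N/mm
F = k_eq·δ = 91.763·58 = 5322.2 N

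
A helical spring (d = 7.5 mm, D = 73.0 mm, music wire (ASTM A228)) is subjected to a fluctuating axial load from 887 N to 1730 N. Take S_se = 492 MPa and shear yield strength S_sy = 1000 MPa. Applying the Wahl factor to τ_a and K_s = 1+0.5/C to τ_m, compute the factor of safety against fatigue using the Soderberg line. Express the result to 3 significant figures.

0.962

C = D/d = 73.0/7.5 = 9.7333; K_W = (4C−1)/(4C−4)+0.615/C = 1.1491; K_s = 1+0.5/C = 1.0514
F_a = (F_max−F_min)/2 = 421.5 N; F_m = (F_max+F_min)/2 = 1308.5 N
τ_a = K_W·8F_aD/(πd³) = 1.1491 × 185.73 = 213.41 MPa
τ_m = K_s·8F_mD/(πd³) = 1.0514 × 576.57 = 606.19 MPa
Soderberg: 1/n_f = τ_a/S_se + τ_m/S_sy = 213.41/492 + 606.19/1000 = 0.43377 + 0.60619 = 1.04
n_f = 1/1.04 = 0.9616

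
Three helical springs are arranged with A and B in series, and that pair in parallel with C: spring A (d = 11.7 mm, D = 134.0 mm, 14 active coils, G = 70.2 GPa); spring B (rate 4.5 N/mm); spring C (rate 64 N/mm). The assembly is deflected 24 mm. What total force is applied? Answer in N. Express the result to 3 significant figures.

k_A = Gd⁴/(8D³N_a) = (70.2×10³)(11.7⁴)/(8·134.0³·14) = 4.8814 N/mm
Springs A,B series: k_AB = 1/(1/4.8814+1/4.5) = 2.3415 N/mm; parallel with C: k_eq = 2.3415+64 = 66.341 N/mm
F = k_eq·δ = 66.341·24 = 1592.2 N

1590 N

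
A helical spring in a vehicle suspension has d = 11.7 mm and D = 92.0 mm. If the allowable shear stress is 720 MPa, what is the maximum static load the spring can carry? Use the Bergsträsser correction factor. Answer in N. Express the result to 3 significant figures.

4190 N

C = D/d = 92.0/11.7 = 7.8632
K_B = (4C+2)/(4C−3) = 33.453/28.453 = 1.1757
τ_max = K·8FD/(πd³) → F_max = τ_allow·πd³/(8DK)
F_max = 720·π·11.7³/(8·92.0·1.1757) = 3.6228e+06/865.34 = 4186.5 N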